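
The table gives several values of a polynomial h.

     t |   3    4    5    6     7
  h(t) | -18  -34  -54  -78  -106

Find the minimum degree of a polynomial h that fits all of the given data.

Forward differences of the values at t = 3, 4, 5, 6, 7:
  h  : -18  -34  -54  -78  -106
  Δ  : -16  -20  -24  -28
  Δ^2: -4  -4  -4
  Δ^3: 0  0
  Δ^4: 0
The second differences are constant (-4) and nonzero, while all higher differences vanish, so the minimal degree is 2.

2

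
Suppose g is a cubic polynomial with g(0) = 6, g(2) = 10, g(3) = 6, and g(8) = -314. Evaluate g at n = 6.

-102

Write g(n) = an^3 + bn^2 + cn + d. Substituting each data point gives a linear system:
  d = 6
  8a + 4b + 2c + d = 10
  27a + 9b + 3c + d = 6
  512a + 64b + 8c + d = -314
Solving the system yields a = -1, b = 3, c = 0, d = 6.
So g(n) = -n^3 + 3n^2 + 6.
Then g(6) = -102.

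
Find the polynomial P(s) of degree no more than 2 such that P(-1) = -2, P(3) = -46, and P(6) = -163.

Using the Lagrange interpolation formula with nodes -1, 3, 6:
  L_0(s) = (s - 3)(s - 6) / 28
  L_1(s) = (s + 1)(s - 6) / -12
  L_2(s) = (s + 1)(s - 3) / 21
Then P(s) = -2·L_0(s) - 46·L_1(s) - 163·L_2(s).
Expanding and collecting terms gives P(s) = -4s^2 - 3s - 1.
Check: P(-1) = -2. ✓

P(s) = -4s^2 - 3s - 1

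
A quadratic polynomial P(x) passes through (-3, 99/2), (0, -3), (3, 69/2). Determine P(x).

Using the Lagrange interpolation formula with nodes -3, 0, 3:
  L_0(x) = x(x - 3) / 18
  L_1(x) = (x + 3)(x - 3) / -9
  L_2(x) = (x + 3)x / 18
Then P(x) = 99/2·L_0(x) - 3·L_1(x) + 69/2·L_2(x).
Expanding and collecting terms gives P(x) = 5x^2 - (5/2)x - 3.
Check: P(3) = 69/2. ✓

P(x) = 5x^2 - (5/2)x - 3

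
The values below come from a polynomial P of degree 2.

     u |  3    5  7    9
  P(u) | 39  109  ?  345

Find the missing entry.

211

On equispaced nodes a degree-2 polynomial has vanishing third forward difference, so
  - P(3) + 3·P(5) - 3·P(7) + P(9) = 0.
Substituting the known values and solving for P(7):
  -3·P(7) = -633
  P(7) = 211.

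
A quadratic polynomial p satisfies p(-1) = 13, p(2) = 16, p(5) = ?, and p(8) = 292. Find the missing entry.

On equispaced nodes a degree-2 polynomial has vanishing third forward difference, so
  - p(-1) + 3·p(2) - 3·p(5) + p(8) = 0.
Substituting the known values and solving for p(5):
  -3·p(5) = -327
  p(5) = 109.

109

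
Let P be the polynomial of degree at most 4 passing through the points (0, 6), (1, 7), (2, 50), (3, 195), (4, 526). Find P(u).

P(u) = u^4 + 4u^3 + 2u^2 - 6u + 6

Write P(u) = au^4 + bu^3 + cu^2 + du + e. Substituting each data point gives a linear system:
  e = 6
  a + b + c + d + e = 7
  16a + 8b + 4c + 2d + e = 50
  81a + 27b + 9c + 3d + e = 195
  256a + 64b + 16c + 4d + e = 526
Solving the system yields a = 1, b = 4, c = 2, d = -6, e = 6.
So P(u) = u^4 + 4u^3 + 2u^2 - 6u + 6.
Check: P(4) = 526. ✓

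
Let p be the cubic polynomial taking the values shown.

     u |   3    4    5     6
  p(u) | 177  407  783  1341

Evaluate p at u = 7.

2117

Using the Lagrange interpolation formula with nodes 3, 4, 5, 6:
  L_0(u) = (u - 4)(u - 5)(u - 6) / -6
  L_1(u) = (u - 3)(u - 5)(u - 6) / 2
  L_2(u) = (u - 3)(u - 4)(u - 6) / -2
  L_3(u) = (u - 3)(u - 4)(u - 5) / 6
Then p(u) = 177·L_0(u) + 407·L_1(u) + 783·L_2(u) + 1341·L_3(u).
Expanding and collecting terms gives p(u) = 6u³ + u² + u + 3.
Evaluating at u = 7: p(7) = 2117.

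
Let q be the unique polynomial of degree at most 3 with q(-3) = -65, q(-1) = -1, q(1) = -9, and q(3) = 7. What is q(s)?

Write q(s) = as^3 + bs^2 + cs + d. Substituting each data point gives a linear system:
  -27a + 9b - 3c + d = -65
  -a + b - c + d = -1
  a + b + c + d = -9
  27a + 9b + 3c + d = 7
Solving the system yields a = 2, b = -3, c = -6, d = -2.
So q(s) = 2s^3 - 3s^2 - 6s - 2.
Check: q(3) = 7. ✓

q(s) = 2s^3 - 3s^2 - 6s - 2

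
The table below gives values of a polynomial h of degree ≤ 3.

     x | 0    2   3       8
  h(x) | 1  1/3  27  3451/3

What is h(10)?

7193/3

Using the Lagrange interpolation formula with nodes 0, 2, 3, 8:
  L_0(x) = (x - 2)(x - 3)(x - 8) / -48
  L_1(x) = x(x - 3)(x - 8) / 12
  L_2(x) = x(x - 2)(x - 8) / -15
  L_3(x) = x(x - 2)(x - 3) / 240
Then h(x) = 1·L_0(x) + 1/3·L_1(x) + 27·L_2(x) + 3451/3·L_3(x).
Expanding and collecting terms gives h(x) = 3x^3 - 6x^2 - (1/3)x + 1.
Evaluating at x = 10: h(10) = 7193/3.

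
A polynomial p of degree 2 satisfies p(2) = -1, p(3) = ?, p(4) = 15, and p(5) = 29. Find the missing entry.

On equispaced nodes a degree-2 polynomial has vanishing third forward difference, so
  - p(2) + 3·p(3) - 3·p(4) + p(5) = 0.
Substituting the known values and solving for p(3):
  3·p(3) = 15
  p(3) = 5.

5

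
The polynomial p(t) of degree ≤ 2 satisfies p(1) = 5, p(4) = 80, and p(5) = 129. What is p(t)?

Write p(t) = at^2 + bt + c. Substituting each data point gives a linear system:
  a + b + c = 5
  16a + 4b + c = 80
  25a + 5b + c = 129
Solving the system yields a = 6, b = -5, c = 4.
So p(t) = 6t^2 - 5t + 4.
Check: p(1) = 5. ✓

p(t) = 6t^2 - 5t + 4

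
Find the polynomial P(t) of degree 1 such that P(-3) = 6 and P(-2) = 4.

Write P(t) = at + b. Substituting each data point gives a linear system:
  -3a + b = 6
  -2a + b = 4
Solving the system yields a = -2, b = 0.
So P(t) = -2t.
Check: P(-2) = 4. ✓

P(t) = -2t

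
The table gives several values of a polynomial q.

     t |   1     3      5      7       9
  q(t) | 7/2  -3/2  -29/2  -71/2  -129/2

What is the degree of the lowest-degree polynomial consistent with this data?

2

Forward differences of the values at t = 1, 3, 5, 7, 9:
  q  : 7/2  -3/2  -29/2  -71/2  -129/2
  Δ  : -5  -13  -21  -29
  Δ^2: -8  -8  -8
  Δ^3: 0  0
  Δ^4: 0
The second differences are constant (-8) and nonzero, while all higher differences vanish, so the minimal degree is 2.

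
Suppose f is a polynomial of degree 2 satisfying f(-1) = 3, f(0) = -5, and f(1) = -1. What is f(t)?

f(t) = 6t^2 - 2t - 5

Write f(t) = at^2 + bt + c. Substituting each data point gives a linear system:
  a - b + c = 3
  c = -5
  a + b + c = -1
Solving the system yields a = 6, b = -2, c = -5.
So f(t) = 6t^2 - 2t - 5.
Check: f(1) = -1. ✓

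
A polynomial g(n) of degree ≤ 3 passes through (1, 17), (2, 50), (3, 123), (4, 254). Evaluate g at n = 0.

Using the Lagrange interpolation formula with nodes 1, 2, 3, 4:
  L_0(n) = (n - 2)(n - 3)(n - 4) / -6
  L_1(n) = (n - 1)(n - 3)(n - 4) / 2
  L_2(n) = (n - 1)(n - 2)(n - 4) / -2
  L_3(n) = (n - 1)(n - 2)(n - 3) / 6
Then g(n) = 17·L_0(n) + 50·L_1(n) + 123·L_2(n) + 254·L_3(n).
Expanding and collecting terms gives g(n) = 3n^3 + 2n^2 + 6n + 6.
Evaluating at n = 0: g(0) = 6.

6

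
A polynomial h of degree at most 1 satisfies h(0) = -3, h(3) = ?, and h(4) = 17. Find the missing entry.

12

The 2 known points determine the degree-1 polynomial uniquely.
Write h(x) = ax + b. Substituting each data point gives a linear system:
  b = -3
  4a + b = 17
Solving the system yields a = 5, b = -3.
So h(x) = 5x - 3.
Then h(3) = 12.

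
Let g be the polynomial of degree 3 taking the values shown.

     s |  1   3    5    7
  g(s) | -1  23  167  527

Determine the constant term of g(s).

2

Write g(s) = as^3 + bs^2 + cs + d. Substituting each data point gives a linear system:
  a + b + c + d = -1
  27a + 9b + 3c + d = 23
  125a + 25b + 5c + d = 167
  343a + 49b + 7c + d = 527
Solving the system yields a = 2, b = -3, c = -2, d = 2.
So g(s) = 2s^3 - 3s^2 - 2s + 2.
The constant term is 2.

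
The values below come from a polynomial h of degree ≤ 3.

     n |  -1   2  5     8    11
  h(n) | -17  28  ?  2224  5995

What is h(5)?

The 4 known points determine the degree-3 polynomial uniquely.
Write h(n) = an^3 + bn^2 + cn + d. Substituting each data point gives a linear system:
  -a + b - c + d = -17
  8a + 4b + 2c + d = 28
  512a + 64b + 8c + d = 2224
  1331a + 121b + 11c + d = 5995
Solving the system yields a = 5, b = -6, c = 6, d = 0.
So h(n) = 5n^3 - 6n^2 + 6n.
Then h(5) = 505.

505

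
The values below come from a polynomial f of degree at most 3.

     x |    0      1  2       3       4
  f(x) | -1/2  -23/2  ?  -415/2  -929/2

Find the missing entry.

On equispaced nodes a degree-3 polynomial has vanishing fourth forward difference, so
  f(0) - 4·f(1) + 6·f(2) - 4·f(3) + f(4) = 0.
Substituting the known values and solving for f(2):
  6·f(2) = -411
  f(2) = -137/2.

-137/2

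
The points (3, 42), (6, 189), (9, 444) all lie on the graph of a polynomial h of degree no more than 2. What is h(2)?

Forward differences of the values at t = 3, 6, 9:
  h  : 42  189  444
  Δ  : 147  255
  Δ^2: 108
The second differences are constant, confirming degree 2.
Interpolating (Newton forward form) and evaluating at t = 2 gives h(2) = 17.

17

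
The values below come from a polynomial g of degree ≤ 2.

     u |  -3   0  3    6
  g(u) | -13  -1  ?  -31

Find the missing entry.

-7

The 3 known points determine the degree-2 polynomial uniquely.
Write g(u) = au^2 + bu + c. Substituting each data point gives a linear system:
  9a - 3b + c = -13
  c = -1
  36a + 6b + c = -31
Solving the system yields a = -1, b = 1, c = -1.
So g(u) = -u² + u - 1.
Then g(3) = -7.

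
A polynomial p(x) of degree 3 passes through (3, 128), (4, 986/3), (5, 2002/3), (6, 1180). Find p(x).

p(x) = 6x^3 - 3x^2 - (1/3)x - 6

Write p(x) = ax^3 + bx^2 + cx + d. Substituting each data point gives a linear system:
  27a + 9b + 3c + d = 128
  64a + 16b + 4c + d = 986/3
  125a + 25b + 5c + d = 2002/3
  216a + 36b + 6c + d = 1180
Solving the system yields a = 6, b = -3, c = -1/3, d = -6.
So p(x) = 6x^3 - 3x^2 - (1/3)x - 6.
Check: p(5) = 2002/3. ✓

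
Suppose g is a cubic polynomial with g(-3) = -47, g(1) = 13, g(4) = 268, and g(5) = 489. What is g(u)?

g(u) = 3u^3 + 4u^2 + 2u + 4

Write g(u) = au^3 + bu^2 + cu + d. Substituting each data point gives a linear system:
  -27a + 9b - 3c + d = -47
  a + b + c + d = 13
  64a + 16b + 4c + d = 268
  125a + 25b + 5c + d = 489
Solving the system yields a = 3, b = 4, c = 2, d = 4.
So g(u) = 3u^3 + 4u^2 + 2u + 4.
Check: g(4) = 268. ✓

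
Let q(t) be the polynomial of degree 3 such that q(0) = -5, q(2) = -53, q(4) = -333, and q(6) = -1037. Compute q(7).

Write q(t) = at^3 + bt^2 + ct + d. Substituting each data point gives a linear system:
  d = -5
  8a + 4b + 2c + d = -53
  64a + 16b + 4c + d = -333
  216a + 36b + 6c + d = -1037
Solving the system yields a = -4, b = -5, c = 2, d = -5.
So q(t) = -4t^3 - 5t^2 + 2t - 5.
Then q(7) = -1608.

-1608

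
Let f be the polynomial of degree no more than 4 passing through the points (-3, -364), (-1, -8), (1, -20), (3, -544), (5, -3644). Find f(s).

f(s) = -5s^4 - 3s^3 - 5s^2 - 3s - 4

Write f(s) = as^4 + bs^3 + cs^2 + ds + e. Substituting each data point gives a linear system:
  81a - 27b + 9c - 3d + e = -364
  a - b + c - d + e = -8
  a + b + c + d + e = -20
  81a + 27b + 9c + 3d + e = -544
  625a + 125b + 25c + 5d + e = -3644
Solving the system yields a = -5, b = -3, c = -5, d = -3, e = -4.
So f(s) = -5s^4 - 3s^3 - 5s^2 - 3s - 4.
Check: f(-3) = -364. ✓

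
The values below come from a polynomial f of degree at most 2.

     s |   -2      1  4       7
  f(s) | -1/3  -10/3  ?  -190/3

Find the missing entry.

-73/3

On equispaced nodes a degree-2 polynomial has vanishing third forward difference, so
  - f(-2) + 3·f(1) - 3·f(4) + f(7) = 0.
Substituting the known values and solving for f(4):
  -3·f(4) = 73
  f(4) = -73/3.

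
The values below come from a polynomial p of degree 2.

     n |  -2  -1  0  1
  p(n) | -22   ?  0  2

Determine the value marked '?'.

On equispaced nodes a degree-2 polynomial has vanishing third forward difference, so
  - p(-2) + 3·p(-1) - 3·p(0) + p(1) = 0.
Substituting the known values and solving for p(-1):
  3·p(-1) = -24
  p(-1) = -8.

-8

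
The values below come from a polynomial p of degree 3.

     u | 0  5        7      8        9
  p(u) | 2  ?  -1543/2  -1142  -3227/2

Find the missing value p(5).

The 4 known points determine the degree-3 polynomial uniquely.
Write p(u) = au^3 + bu^2 + cu + d. Substituting each data point gives a linear system:
  d = 2
  343a + 49b + 7c + d = -1543/2
  512a + 64b + 8c + d = -1142
  729a + 81b + 9c + d = -3227/2
Solving the system yields a = -2, b = -5/2, c = 5, d = 2.
So p(u) = -2u³ - (5/2)u² + 5u + 2.
Then p(5) = -571/2.

-571/2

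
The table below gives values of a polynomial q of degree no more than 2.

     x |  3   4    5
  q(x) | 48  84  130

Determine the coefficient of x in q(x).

Write q(x) = ax^2 + bx + c. Substituting each data point gives a linear system:
  9a + 3b + c = 48
  16a + 4b + c = 84
  25a + 5b + c = 130
Solving the system yields a = 5, b = 1, c = 0.
So q(x) = 5x² + x.
The coefficient of x is 1.

1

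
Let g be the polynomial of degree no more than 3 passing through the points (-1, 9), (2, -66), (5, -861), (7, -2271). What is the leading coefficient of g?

-6

Write g(x) = ax^3 + bx^2 + cx + d. Substituting each data point gives a linear system:
  -a + b - c + d = 9
  8a + 4b + 2c + d = -66
  125a + 25b + 5c + d = -861
  343a + 49b + 7c + d = -2271
Solving the system yields a = -6, b = -4, c = -3, d = 4.
So g(x) = -6x³ - 4x² - 3x + 4.
The leading coefficient is -6.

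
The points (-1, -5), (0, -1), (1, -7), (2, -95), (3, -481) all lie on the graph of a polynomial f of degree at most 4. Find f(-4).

Using the Lagrange interpolation formula with nodes -1, 0, 1, 2, 3:
  L_0(n) = n(n - 1)(n - 2)(n - 3) / 24
  L_1(n) = (n + 1)(n - 1)(n - 2)(n - 3) / -6
  L_2(n) = (n + 1)n(n - 2)(n - 3) / 4
  L_3(n) = (n + 1)n(n - 1)(n - 3) / -6
  L_4(n) = (n + 1)n(n - 1)(n - 2) / 24
Then f(n) = -5·L_0(n) - 1·L_1(n) - 7·L_2(n) - 95·L_3(n) - 481·L_4(n).
Expanding and collecting terms gives f(n) = -6n⁴ + n² - n - 1.
Evaluating at n = -4: f(-4) = -1517.

-1517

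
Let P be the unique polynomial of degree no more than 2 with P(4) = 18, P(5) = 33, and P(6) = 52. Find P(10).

Using the Lagrange interpolation formula with nodes 4, 5, 6:
  L_0(x) = (x - 5)(x - 6) / 2
  L_1(x) = (x - 4)(x - 6) / -1
  L_2(x) = (x - 4)(x - 5) / 2
Then P(x) = 18·L_0(x) + 33·L_1(x) + 52·L_2(x).
Expanding and collecting terms gives P(x) = 2x^2 - 3x - 2.
Evaluating at x = 10: P(10) = 168.

168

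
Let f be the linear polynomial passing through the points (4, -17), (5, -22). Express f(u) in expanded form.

f(u) = -5u + 3

Write f(u) = au + b. Substituting each data point gives a linear system:
  4a + b = -17
  5a + b = -22
Solving the system yields a = -5, b = 3.
So f(u) = -5u + 3.
Check: f(4) = -17. ✓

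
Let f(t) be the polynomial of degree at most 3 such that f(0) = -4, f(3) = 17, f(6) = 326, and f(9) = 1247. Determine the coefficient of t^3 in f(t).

Write f(t) = at^3 + bt^2 + ct + d. Substituting each data point gives a linear system:
  d = -4
  27a + 9b + 3c + d = 17
  216a + 36b + 6c + d = 326
  729a + 81b + 9c + d = 1247
Solving the system yields a = 2, b = -2, c = -5, d = -4.
So f(t) = 2t^3 - 2t^2 - 5t - 4.
The leading coefficient is 2.

2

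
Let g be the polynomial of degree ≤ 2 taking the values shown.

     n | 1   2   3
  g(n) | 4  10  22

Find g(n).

Write g(n) = an^2 + bn + c. Substituting each data point gives a linear system:
  a + b + c = 4
  4a + 2b + c = 10
  9a + 3b + c = 22
Solving the system yields a = 3, b = -3, c = 4.
So g(n) = 3n² - 3n + 4.
Check: g(3) = 22. ✓

g(n) = 3n^2 - 3n + 4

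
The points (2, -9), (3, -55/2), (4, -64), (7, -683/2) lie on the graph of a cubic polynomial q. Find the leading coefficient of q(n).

-1

Write q(n) = an^3 + bn^2 + cn + d. Substituting each data point gives a linear system:
  8a + 4b + 2c + d = -9
  27a + 9b + 3c + d = -55/2
  64a + 16b + 4c + d = -64
  343a + 49b + 7c + d = -683/2
Solving the system yields a = -1, b = 0, c = 1/2, d = -2.
So q(n) = -n^3 + (1/2)n - 2.
The leading coefficient is -1.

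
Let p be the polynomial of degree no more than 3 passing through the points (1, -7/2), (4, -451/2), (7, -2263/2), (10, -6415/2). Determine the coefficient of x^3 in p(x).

-3

Write p(x) = ax^3 + bx^2 + cx + d. Substituting each data point gives a linear system:
  a + b + c + d = -7/2
  64a + 16b + 4c + d = -451/2
  343a + 49b + 7c + d = -2263/2
  1000a + 100b + 10c + d = -6415/2
Solving the system yields a = -3, b = -2, c = -1, d = 5/2.
So p(x) = -3x^3 - 2x^2 - x + 5/2.
The leading coefficient is -3.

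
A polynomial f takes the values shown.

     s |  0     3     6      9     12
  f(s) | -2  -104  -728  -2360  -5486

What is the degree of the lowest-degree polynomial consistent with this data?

3

Forward differences of the values at s = 0, 3, 6, 9, 12:
  f  : -2  -104  -728  -2360  -5486
  Δ  : -102  -624  -1632  -3126
  Δ^2: -522  -1008  -1494
  Δ^3: -486  -486
  Δ^4: 0
The third differences are constant (-486) and nonzero, while all higher differences vanish, so the minimal degree is 3.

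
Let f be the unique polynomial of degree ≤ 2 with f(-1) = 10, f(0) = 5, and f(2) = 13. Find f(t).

f(t) = 3t^2 - 2t + 5

Write f(t) = at^2 + bt + c. Substituting each data point gives a linear system:
  a - b + c = 10
  c = 5
  4a + 2b + c = 13
Solving the system yields a = 3, b = -2, c = 5.
So f(t) = 3t² - 2t + 5.
Check: f(2) = 13. ✓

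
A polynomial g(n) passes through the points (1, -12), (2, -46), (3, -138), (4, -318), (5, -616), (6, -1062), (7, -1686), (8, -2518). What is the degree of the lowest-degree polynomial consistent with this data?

Forward differences of the values at n = 1, 2, 3, 4, 5, 6, 7, 8:
  g  : -12  -46  -138  -318  -616  -1062  -1686  -2518
  Δ  : -34  -92  -180  -298  -446  -624  -832
  Δ^2: -58  -88  -118  -148  -178  -208
  Δ^3: -30  -30  -30  -30  -30
  Δ^4: 0  0  0  0
  Δ^5: 0  0  0
  Δ^6: 0  0
  Δ^7: 0
The third differences are constant (-30) and nonzero, while all higher differences vanish, so the minimal degree is 3.

3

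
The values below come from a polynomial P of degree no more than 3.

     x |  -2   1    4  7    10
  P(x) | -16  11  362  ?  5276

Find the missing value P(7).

The 4 known points determine the degree-3 polynomial uniquely.
Write P(x) = ax^3 + bx^2 + cx + d. Substituting each data point gives a linear system:
  -8a + 4b - 2c + d = -16
  a + b + c + d = 11
  64a + 16b + 4c + d = 362
  1000a + 100b + 10c + d = 5276
Solving the system yields a = 5, b = 3, c = -3, d = 6.
So P(x) = 5x³ + 3x² - 3x + 6.
Then P(7) = 1847.

1847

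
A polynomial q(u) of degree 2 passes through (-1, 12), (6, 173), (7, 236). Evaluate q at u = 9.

Using the Lagrange interpolation formula with nodes -1, 6, 7:
  L_0(u) = (u - 6)(u - 7) / 56
  L_1(u) = (u + 1)(u - 7) / -7
  L_2(u) = (u + 1)(u - 6) / 8
Then q(u) = 12·L_0(u) + 173·L_1(u) + 236·L_2(u).
Expanding and collecting terms gives q(u) = 5u² - 2u + 5.
Evaluating at u = 9: q(9) = 392.

392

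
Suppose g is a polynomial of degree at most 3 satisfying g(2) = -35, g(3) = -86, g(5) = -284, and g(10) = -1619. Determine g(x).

g(x) = -x^3 - 6x^2 - 2x + 1

Write g(x) = ax^3 + bx^2 + cx + d. Substituting each data point gives a linear system:
  8a + 4b + 2c + d = -35
  27a + 9b + 3c + d = -86
  125a + 25b + 5c + d = -284
  1000a + 100b + 10c + d = -1619
Solving the system yields a = -1, b = -6, c = -2, d = 1.
So g(x) = -x^3 - 6x^2 - 2x + 1.
Check: g(3) = -86. ✓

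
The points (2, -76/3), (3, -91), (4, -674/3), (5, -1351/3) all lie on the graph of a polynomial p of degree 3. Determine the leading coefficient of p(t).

Write p(t) = at^3 + bt^2 + ct + d. Substituting each data point gives a linear system:
  8a + 4b + 2c + d = -76/3
  27a + 9b + 3c + d = -91
  64a + 16b + 4c + d = -674/3
  125a + 25b + 5c + d = -1351/3
Solving the system yields a = -4, b = 2, c = 1/3, d = -2.
So p(t) = -4t^3 + 2t^2 + (1/3)t - 2.
The leading coefficient is -4.

-4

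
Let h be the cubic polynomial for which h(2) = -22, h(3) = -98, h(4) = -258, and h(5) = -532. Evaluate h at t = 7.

Write h(t) = at^3 + bt^2 + ct + d. Substituting each data point gives a linear system:
  8a + 4b + 2c + d = -22
  27a + 9b + 3c + d = -98
  64a + 16b + 4c + d = -258
  125a + 25b + 5c + d = -532
Solving the system yields a = -5, b = 3, c = 4, d = -2.
So h(t) = -5t^3 + 3t^2 + 4t - 2.
Then h(7) = -1542.

-1542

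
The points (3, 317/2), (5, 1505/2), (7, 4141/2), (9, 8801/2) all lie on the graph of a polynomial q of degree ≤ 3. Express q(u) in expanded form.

q(u) = 6u^3 + (1/2)u^2 - u - 5

Write q(u) = au^3 + bu^2 + cu + d. Substituting each data point gives a linear system:
  27a + 9b + 3c + d = 317/2
  125a + 25b + 5c + d = 1505/2
  343a + 49b + 7c + d = 4141/2
  729a + 81b + 9c + d = 8801/2
Solving the system yields a = 6, b = 1/2, c = -1, d = -5.
So q(u) = 6u³ + (1/2)u² - u - 5.
Check: q(9) = 8801/2. ✓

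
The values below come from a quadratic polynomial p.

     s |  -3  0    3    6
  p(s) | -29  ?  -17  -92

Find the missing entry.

4

The 3 known points determine the degree-2 polynomial uniquely.
Write p(s) = as^2 + bs + c. Substituting each data point gives a linear system:
  9a - 3b + c = -29
  9a + 3b + c = -17
  36a + 6b + c = -92
Solving the system yields a = -3, b = 2, c = 4.
So p(s) = -3s^2 + 2s + 4.
Then p(0) = 4.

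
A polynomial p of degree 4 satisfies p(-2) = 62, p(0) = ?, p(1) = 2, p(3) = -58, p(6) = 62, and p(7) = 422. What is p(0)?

The 5 known points determine the degree-4 polynomial uniquely.
Write p(s) = as^4 + bs^3 + cs^2 + ds + e. Substituting each data point gives a linear system:
  16a - 8b + 4c - 2d + e = 62
  a + b + c + d + e = 2
  81a + 27b + 9c + 3d + e = -58
  1296a + 216b + 36c + 6d + e = 62
  2401a + 343b + 49c + 7d + e = 422
Solving the system yields a = 1, b = -6, c = 1, d = 4, e = 2.
So p(s) = s^4 - 6s^3 + s^2 + 4s + 2.
Then p(0) = 2.

2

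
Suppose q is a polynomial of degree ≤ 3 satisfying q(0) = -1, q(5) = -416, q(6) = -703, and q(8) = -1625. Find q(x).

q(x) = -3x^3 - x^2 - 3x - 1

Write q(x) = ax^3 + bx^2 + cx + d. Substituting each data point gives a linear system:
  d = -1
  125a + 25b + 5c + d = -416
  216a + 36b + 6c + d = -703
  512a + 64b + 8c + d = -1625
Solving the system yields a = -3, b = -1, c = -3, d = -1.
So q(x) = -3x³ - x² - 3x - 1.
Check: q(8) = -1625. ✓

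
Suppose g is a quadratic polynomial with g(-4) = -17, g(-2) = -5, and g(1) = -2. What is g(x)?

Write g(x) = ax^2 + bx + c. Substituting each data point gives a linear system:
  16a - 4b + c = -17
  4a - 2b + c = -5
  a + b + c = -2
Solving the system yields a = -1, b = 0, c = -1.
So g(x) = -x^2 - 1.
Check: g(-4) = -17. ✓

g(x) = -x^2 - 1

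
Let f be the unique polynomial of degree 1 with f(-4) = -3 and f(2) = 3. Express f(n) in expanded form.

Using the Lagrange interpolation formula with nodes -4, 2:
  L_0(n) = (n - 2) / -6
  L_1(n) = (n + 4) / 6
Then f(n) = -3·L_0(n) + 3·L_1(n).
Expanding and collecting terms gives f(n) = n + 1.
Check: f(2) = 3. ✓

f(n) = n + 1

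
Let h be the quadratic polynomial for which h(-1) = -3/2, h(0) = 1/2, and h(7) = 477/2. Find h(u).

h(u) = 4u^2 + 6u + 1/2

Using the Lagrange interpolation formula with nodes -1, 0, 7:
  L_0(u) = u(u - 7) / 8
  L_1(u) = (u + 1)(u - 7) / -7
  L_2(u) = (u + 1)u / 56
Then h(u) = -3/2·L_0(u) + 1/2·L_1(u) + 477/2·L_2(u).
Expanding and collecting terms gives h(u) = 4u^2 + 6u + 1/2.
Check: h(7) = 477/2. ✓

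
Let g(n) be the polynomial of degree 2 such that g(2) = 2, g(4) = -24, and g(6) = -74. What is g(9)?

-194

Forward differences of the values at n = 2, 4, 6:
  g  : 2  -24  -74
  Δ  : -26  -50
  Δ^2: -24
The second differences are constant, confirming degree 2.
Interpolating (Newton forward form) and evaluating at n = 9 gives g(9) = -194.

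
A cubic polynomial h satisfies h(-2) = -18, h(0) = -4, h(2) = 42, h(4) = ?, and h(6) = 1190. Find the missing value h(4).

360

The 4 known points determine the degree-3 polynomial uniquely.
Write h(x) = ax^3 + bx^2 + cx + d. Substituting each data point gives a linear system:
  -8a + 4b - 2c + d = -18
  d = -4
  8a + 4b + 2c + d = 42
  216a + 36b + 6c + d = 1190
Solving the system yields a = 5, b = 4, c = -5, d = -4.
So h(x) = 5x³ + 4x² - 5x - 4.
Then h(4) = 360.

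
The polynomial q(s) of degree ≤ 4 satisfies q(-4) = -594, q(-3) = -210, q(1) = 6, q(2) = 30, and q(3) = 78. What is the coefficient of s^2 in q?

1

Write q(s) = as^4 + bs^3 + cs^2 + ds + e. Substituting each data point gives a linear system:
  256a - 64b + 16c - 4d + e = -594
  81a - 27b + 9c - 3d + e = -210
  a + b + c + d + e = 6
  16a + 8b + 4c + 2d + e = 30
  81a + 27b + 9c + 3d + e = 78
Solving the system yields a = -1, b = 6, c = 1, d = -6, e = 6.
So q(s) = -s^4 + 6s^3 + s^2 - 6s + 6.
The coefficient of s^2 is 1.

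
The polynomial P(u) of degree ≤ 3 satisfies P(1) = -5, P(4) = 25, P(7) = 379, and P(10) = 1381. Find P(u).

P(u) = 2u^3 - 6u^2 - 2u + 1

Write P(u) = au^3 + bu^2 + cu + d. Substituting each data point gives a linear system:
  a + b + c + d = -5
  64a + 16b + 4c + d = 25
  343a + 49b + 7c + d = 379
  1000a + 100b + 10c + d = 1381
Solving the system yields a = 2, b = -6, c = -2, d = 1.
So P(u) = 2u³ - 6u² - 2u + 1.
Check: P(4) = 25. ✓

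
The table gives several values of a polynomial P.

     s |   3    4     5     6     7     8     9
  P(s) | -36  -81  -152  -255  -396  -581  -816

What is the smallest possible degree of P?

Forward differences of the values at s = 3, 4, 5, 6, 7, 8, 9:
  P  : -36  -81  -152  -255  -396  -581  -816
  Δ  : -45  -71  -103  -141  -185  -235
  Δ^2: -26  -32  -38  -44  -50
  Δ^3: -6  -6  -6  -6
  Δ^4: 0  0  0
  Δ^5: 0  0
  Δ^6: 0
The third differences are constant (-6) and nonzero, while all higher differences vanish, so the minimal degree is 3.

3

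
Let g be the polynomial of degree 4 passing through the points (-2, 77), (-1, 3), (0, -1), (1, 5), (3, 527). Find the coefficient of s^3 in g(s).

2

Write g(s) = as^4 + bs^3 + cs^2 + ds + e. Substituting each data point gives a linear system:
  16a - 8b + 4c - 2d + e = 77
  a - b + c - d + e = 3
  e = -1
  a + b + c + d + e = 5
  81a + 27b + 9c + 3d + e = 527
Solving the system yields a = 6, b = 2, c = -1, d = -1, e = -1.
So g(s) = 6s^4 + 2s^3 - s^2 - s - 1.
The coefficient of s^3 is 2.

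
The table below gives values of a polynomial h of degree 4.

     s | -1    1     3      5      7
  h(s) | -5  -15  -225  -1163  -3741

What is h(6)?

-2175

Using the Lagrange interpolation formula with nodes -1, 1, 3, 5, 7:
  L_0(s) = (s - 1)(s - 3)(s - 5)(s - 7) / 384
  L_1(s) = (s + 1)(s - 3)(s - 5)(s - 7) / -96
  L_2(s) = (s + 1)(s - 1)(s - 5)(s - 7) / 64
  L_3(s) = (s + 1)(s - 1)(s - 3)(s - 7) / -96
  L_4(s) = (s + 1)(s - 1)(s - 3)(s - 5) / 384
Then h(s) = -5·L_0(s) - 15·L_1(s) - 225·L_2(s) - 1163·L_3(s) - 3741·L_4(s).
Expanding and collecting terms gives h(s) = -s^4 - 3s^3 - 6s^2 - 2s - 3.
Evaluating at s = 6: h(6) = -2175.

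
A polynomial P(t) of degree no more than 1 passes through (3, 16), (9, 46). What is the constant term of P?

Write P(t) = at + b. Substituting each data point gives a linear system:
  3a + b = 16
  9a + b = 46
Solving the system yields a = 5, b = 1.
So P(t) = 5t + 1.
The constant term is 1.

1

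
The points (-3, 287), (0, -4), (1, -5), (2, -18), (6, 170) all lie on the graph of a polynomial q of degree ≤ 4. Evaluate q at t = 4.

Write q(t) = at^4 + bt^3 + ct^2 + dt + e. Substituting each data point gives a linear system:
  81a - 27b + 9c - 3d + e = 287
  e = -4
  a + b + c + d + e = -5
  16a + 8b + 4c + 2d + e = -18
  1296a + 216b + 36c + 6d + e = 170
Solving the system yields a = 1, b = -6, c = 5, d = -1, e = -4.
So q(t) = t^4 - 6t^3 + 5t^2 - t - 4.
Then q(4) = -56.

-56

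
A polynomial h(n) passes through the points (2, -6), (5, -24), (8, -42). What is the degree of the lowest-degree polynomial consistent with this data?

1

Forward differences of the values at n = 2, 5, 8:
  h  : -6  -24  -42
  Δ  : -18  -18
  Δ^2: 0
The first differences are constant (-18) and nonzero, while all higher differences vanish, so the minimal degree is 1.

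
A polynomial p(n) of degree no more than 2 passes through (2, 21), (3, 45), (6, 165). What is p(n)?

p(n) = 4n^2 + 4n - 3

Write p(n) = an^2 + bn + c. Substituting each data point gives a linear system:
  4a + 2b + c = 21
  9a + 3b + c = 45
  36a + 6b + c = 165
Solving the system yields a = 4, b = 4, c = -3.
So p(n) = 4n² + 4n - 3.
Check: p(3) = 45. ✓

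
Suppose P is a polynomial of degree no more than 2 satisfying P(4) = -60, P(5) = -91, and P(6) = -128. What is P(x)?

P(x) = -3x^2 - 4x + 4

Write P(x) = ax^2 + bx + c. Substituting each data point gives a linear system:
  16a + 4b + c = -60
  25a + 5b + c = -91
  36a + 6b + c = -128
Solving the system yields a = -3, b = -4, c = 4.
So P(x) = -3x^2 - 4x + 4.
Check: P(6) = -128. ✓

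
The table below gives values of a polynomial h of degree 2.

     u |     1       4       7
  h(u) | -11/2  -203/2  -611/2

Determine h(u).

Using the Lagrange interpolation formula with nodes 1, 4, 7:
  L_0(u) = (u - 4)(u - 7) / 18
  L_1(u) = (u - 1)(u - 7) / -9
  L_2(u) = (u - 1)(u - 4) / 18
Then h(u) = -11/2·L_0(u) - 203/2·L_1(u) - 611/2·L_2(u).
Expanding and collecting terms gives h(u) = -6u^2 - 2u + 5/2.
Check: h(1) = -11/2. ✓

h(u) = -6u^2 - 2u + 5/2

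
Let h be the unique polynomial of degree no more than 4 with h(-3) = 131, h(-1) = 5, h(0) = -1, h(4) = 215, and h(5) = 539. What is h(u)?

Using the Lagrange interpolation formula with nodes -3, -1, 0, 4, 5:
  L_0(u) = (u + 1)u(u - 4)(u - 5) / 336
  L_1(u) = (u + 3)u(u - 4)(u - 5) / -60
  L_2(u) = (u + 3)(u + 1)(u - 4)(u - 5) / 60
  L_3(u) = (u + 3)(u + 1)u(u - 5) / -140
  L_4(u) = (u + 3)(u + 1)u(u - 4) / 240
Then h(u) = 131·L_0(u) + 5·L_1(u) - 1·L_2(u) + 215·L_3(u) + 539·L_4(u).
Expanding and collecting terms gives h(u) = u^4 - u^3 + 2u^2 - 2u - 1.
Check: h(-1) = 5. ✓

h(u) = u^4 - u^3 + 2u^2 - 2u - 1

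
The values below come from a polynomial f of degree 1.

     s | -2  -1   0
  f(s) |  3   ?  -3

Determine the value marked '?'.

The 2 known points determine the degree-1 polynomial uniquely.
Write f(s) = as + b. Substituting each data point gives a linear system:
  -2a + b = 3
  b = -3
Solving the system yields a = -3, b = -3.
So f(s) = -3s - 3.
Then f(-1) = 0.

0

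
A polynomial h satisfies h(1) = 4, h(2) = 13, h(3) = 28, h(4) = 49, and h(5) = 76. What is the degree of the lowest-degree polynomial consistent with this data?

2

Forward differences of the values at u = 1, 2, 3, 4, 5:
  h  : 4  13  28  49  76
  Δ  : 9  15  21  27
  Δ^2: 6  6  6
  Δ^3: 0  0
  Δ^4: 0
The second differences are constant (6) and nonzero, while all higher differences vanish, so the minimal degree is 2.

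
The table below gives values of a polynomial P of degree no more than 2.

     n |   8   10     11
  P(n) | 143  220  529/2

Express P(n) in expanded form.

Using the Lagrange interpolation formula with nodes 8, 10, 11:
  L_0(n) = (n - 10)(n - 11) / 6
  L_1(n) = (n - 8)(n - 11) / -2
  L_2(n) = (n - 8)(n - 10) / 3
Then P(n) = 143·L_0(n) + 220·L_1(n) + 529/2·L_2(n).
Expanding and collecting terms gives P(n) = 2n^2 + (5/2)n - 5.
Check: P(8) = 143. ✓

P(n) = 2n^2 + (5/2)n - 5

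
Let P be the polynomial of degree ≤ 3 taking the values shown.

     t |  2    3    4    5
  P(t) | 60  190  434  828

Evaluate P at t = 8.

3270

Using the Lagrange interpolation formula with nodes 2, 3, 4, 5:
  L_0(t) = (t - 3)(t - 4)(t - 5) / -6
  L_1(t) = (t - 2)(t - 4)(t - 5) / 2
  L_2(t) = (t - 2)(t - 3)(t - 5) / -2
  L_3(t) = (t - 2)(t - 3)(t - 4) / 6
Then P(t) = 60·L_0(t) + 190·L_1(t) + 434·L_2(t) + 828·L_3(t).
Expanding and collecting terms gives P(t) = 6t^3 + 3t^2 + t - 2.
Evaluating at t = 8: P(8) = 3270.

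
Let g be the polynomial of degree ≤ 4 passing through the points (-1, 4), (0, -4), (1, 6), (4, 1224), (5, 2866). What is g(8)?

17716

Write g(s) = as^4 + bs^3 + cs^2 + ds + e. Substituting each data point gives a linear system:
  a - b + c - d + e = 4
  e = -4
  a + b + c + d + e = 6
  256a + 64b + 16c + 4d + e = 1224
  625a + 125b + 25c + 5d + e = 2866
Solving the system yields a = 4, b = 2, c = 5, d = -1, e = -4.
So g(s) = 4s⁴ + 2s³ + 5s² - s - 4.
Then g(8) = 17716.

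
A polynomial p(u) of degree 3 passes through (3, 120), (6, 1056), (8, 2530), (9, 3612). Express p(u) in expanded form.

p(u) = 5u^3 - 3u - 6

Using the Lagrange interpolation formula with nodes 3, 6, 8, 9:
  L_0(u) = (u - 6)(u - 8)(u - 9) / -90
  L_1(u) = (u - 3)(u - 8)(u - 9) / 18
  L_2(u) = (u - 3)(u - 6)(u - 9) / -10
  L_3(u) = (u - 3)(u - 6)(u - 8) / 18
Then p(u) = 120·L_0(u) + 1056·L_1(u) + 2530·L_2(u) + 3612·L_3(u).
Expanding and collecting terms gives p(u) = 5u^3 - 3u - 6.
Check: p(6) = 1056. ✓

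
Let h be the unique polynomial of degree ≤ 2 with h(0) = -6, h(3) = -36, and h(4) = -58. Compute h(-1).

-8

Write h(n) = an^2 + bn + c. Substituting each data point gives a linear system:
  c = -6
  9a + 3b + c = -36
  16a + 4b + c = -58
Solving the system yields a = -3, b = -1, c = -6.
So h(n) = -3n^2 - n - 6.
Then h(-1) = -8.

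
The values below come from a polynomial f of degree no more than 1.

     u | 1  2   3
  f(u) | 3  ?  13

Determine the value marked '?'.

8

The 2 known points determine the degree-1 polynomial uniquely.
Write f(u) = au + b. Substituting each data point gives a linear system:
  a + b = 3
  3a + b = 13
Solving the system yields a = 5, b = -2.
So f(u) = 5u - 2.
Then f(2) = 8.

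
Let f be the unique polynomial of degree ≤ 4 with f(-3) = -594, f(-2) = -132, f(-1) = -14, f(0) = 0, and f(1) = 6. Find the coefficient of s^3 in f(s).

Write f(s) = as^4 + bs^3 + cs^2 + ds + e. Substituting each data point gives a linear system:
  81a - 27b + 9c - 3d + e = -594
  16a - 8b + 4c - 2d + e = -132
  a - b + c - d + e = -14
  e = 0
  a + b + c + d + e = 6
Solving the system yields a = -6, b = 4, c = 2, d = 6, e = 0.
So f(s) = -6s^4 + 4s^3 + 2s^2 + 6s.
The coefficient of s^3 is 4.

4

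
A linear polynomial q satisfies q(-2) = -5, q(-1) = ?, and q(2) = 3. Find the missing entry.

The 2 known points determine the degree-1 polynomial uniquely.
Write q(n) = an + b. Substituting each data point gives a linear system:
  -2a + b = -5
  2a + b = 3
Solving the system yields a = 2, b = -1.
So q(n) = 2n - 1.
Then q(-1) = -3.

-3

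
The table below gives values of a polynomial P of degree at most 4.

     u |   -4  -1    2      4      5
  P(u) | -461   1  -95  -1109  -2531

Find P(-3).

Write P(u) = au^4 + bu^3 + cu^2 + du + e. Substituting each data point gives a linear system:
  256a - 64b + 16c - 4d + e = -461
  a - b + c - d + e = 1
  16a + 8b + 4c + 2d + e = -95
  256a + 64b + 16c + 4d + e = -1109
  625a + 125b + 25c + 5d + e = -2531
Solving the system yields a = -3, b = -5, c = -1, d = -1, e = -1.
So P(u) = -3u⁴ - 5u³ - u² - u - 1.
Then P(-3) = -115.

-115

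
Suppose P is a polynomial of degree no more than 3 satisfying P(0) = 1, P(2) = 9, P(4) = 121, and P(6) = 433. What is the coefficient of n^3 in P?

Write P(n) = an^3 + bn^2 + cn + d. Substituting each data point gives a linear system:
  d = 1
  8a + 4b + 2c + d = 9
  64a + 16b + 4c + d = 121
  216a + 36b + 6c + d = 433
Solving the system yields a = 2, b = 1, c = -6, d = 1.
So P(n) = 2n^3 + n^2 - 6n + 1.
The leading coefficient is 2.

2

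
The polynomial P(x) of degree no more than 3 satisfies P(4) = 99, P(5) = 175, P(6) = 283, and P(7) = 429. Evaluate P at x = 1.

3

Write P(x) = ax^3 + bx^2 + cx + d. Substituting each data point gives a linear system:
  64a + 16b + 4c + d = 99
  125a + 25b + 5c + d = 175
  216a + 36b + 6c + d = 283
  343a + 49b + 7c + d = 429
Solving the system yields a = 1, b = 1, c = 6, d = -5.
So P(x) = x^3 + x^2 + 6x - 5.
Then P(1) = 3.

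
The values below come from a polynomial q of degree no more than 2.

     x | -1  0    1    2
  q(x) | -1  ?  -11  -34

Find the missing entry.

0

On equispaced nodes a degree-2 polynomial has vanishing third forward difference, so
  - q(-1) + 3·q(0) - 3·q(1) + q(2) = 0.
Substituting the known values and solving for q(0):
  3·q(0) = 0
  q(0) = 0.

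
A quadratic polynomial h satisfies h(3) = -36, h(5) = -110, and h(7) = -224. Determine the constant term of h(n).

0

Write h(n) = an^2 + bn + c. Substituting each data point gives a linear system:
  9a + 3b + c = -36
  25a + 5b + c = -110
  49a + 7b + c = -224
Solving the system yields a = -5, b = 3, c = 0.
So h(n) = -5n^2 + 3n.
The constant term is 0.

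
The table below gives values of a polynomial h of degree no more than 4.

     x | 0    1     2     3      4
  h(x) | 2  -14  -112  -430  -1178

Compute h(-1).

Forward differences of the values at x = 0, 1, 2, 3, 4:
  h  : 2  -14  -112  -430  -1178
  Δ  : -16  -98  -318  -748
  Δ^2: -82  -220  -430
  Δ^3: -138  -210
  Δ^4: -72
The fourth differences are constant, confirming degree 4.
Interpolating (Newton forward form) and evaluating at x = -1 gives h(-1) = 2.

2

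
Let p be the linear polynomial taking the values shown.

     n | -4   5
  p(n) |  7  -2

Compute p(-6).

Using the Lagrange interpolation formula with nodes -4, 5:
  L_0(n) = (n - 5) / -9
  L_1(n) = (n + 4) / 9
Then p(n) = 7·L_0(n) - 2·L_1(n).
Expanding and collecting terms gives p(n) = -n + 3.
Evaluating at n = -6: p(-6) = 9.

9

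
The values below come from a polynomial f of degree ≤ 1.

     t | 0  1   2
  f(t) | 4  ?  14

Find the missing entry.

The 2 known points determine the degree-1 polynomial uniquely.
Write f(t) = at + b. Substituting each data point gives a linear system:
  b = 4
  2a + b = 14
Solving the system yields a = 5, b = 4.
So f(t) = 5t + 4.
Then f(1) = 9.

9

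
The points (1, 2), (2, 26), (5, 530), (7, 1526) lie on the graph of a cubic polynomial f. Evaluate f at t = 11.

6182

Using the Lagrange interpolation formula with nodes 1, 2, 5, 7:
  L_0(t) = (t - 2)(t - 5)(t - 7) / -24
  L_1(t) = (t - 1)(t - 5)(t - 7) / 15
  L_2(t) = (t - 1)(t - 2)(t - 7) / -24
  L_3(t) = (t - 1)(t - 2)(t - 5) / 60
Then f(t) = 2·L_0(t) + 26·L_1(t) + 530·L_2(t) + 1526·L_3(t).
Expanding and collecting terms gives f(t) = 5t^3 - 4t^2 + t.
Evaluating at t = 11: f(11) = 6182.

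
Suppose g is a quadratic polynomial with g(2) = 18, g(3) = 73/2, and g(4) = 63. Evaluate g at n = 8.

249

Write g(n) = an^2 + bn + c. Substituting each data point gives a linear system:
  4a + 2b + c = 18
  9a + 3b + c = 73/2
  16a + 4b + c = 63
Solving the system yields a = 4, b = -3/2, c = 5.
So g(n) = 4n^2 - (3/2)n + 5.
Then g(8) = 249.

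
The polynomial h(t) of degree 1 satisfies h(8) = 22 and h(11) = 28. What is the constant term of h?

Write h(t) = at + b. Substituting each data point gives a linear system:
  8a + b = 22
  11a + b = 28
Solving the system yields a = 2, b = 6.
So h(t) = 2t + 6.
The constant term is 6.

6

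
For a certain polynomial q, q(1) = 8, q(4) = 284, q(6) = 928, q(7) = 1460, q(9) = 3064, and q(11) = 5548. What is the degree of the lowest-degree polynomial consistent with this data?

Divided differences on the nodes 1, 4, 6, 7, 9, 11:
  order 0: 8  284  928  1460  3064  5548
  order 1: 92  322  532  802  1242
  order 2: 46  70  90  110
  order 3: 4  4  4
  order 4: 0  0
  order 5: 0
The order-3 divided differences are all 4 (nonzero) and every higher order vanishes, so the data lies on a polynomial of degree exactly 3.

3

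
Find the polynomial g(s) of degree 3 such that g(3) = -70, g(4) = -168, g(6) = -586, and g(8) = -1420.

g(s) = -3s^3 + 2s^2 - s - 4

Using the Lagrange interpolation formula with nodes 3, 4, 6, 8:
  L_0(s) = (s - 4)(s - 6)(s - 8) / -15
  L_1(s) = (s - 3)(s - 6)(s - 8) / 8
  L_2(s) = (s - 3)(s - 4)(s - 8) / -12
  L_3(s) = (s - 3)(s - 4)(s - 6) / 40
Then g(s) = -70·L_0(s) - 168·L_1(s) - 586·L_2(s) - 1420·L_3(s).
Expanding and collecting terms gives g(s) = -3s³ + 2s² - s - 4.
Check: g(3) = -70. ✓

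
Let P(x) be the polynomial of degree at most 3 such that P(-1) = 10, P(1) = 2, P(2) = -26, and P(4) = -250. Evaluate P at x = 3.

Write P(x) = ax^3 + bx^2 + cx + d. Substituting each data point gives a linear system:
  -a + b - c + d = 10
  a + b + c + d = 2
  8a + 4b + 2c + d = -26
  64a + 16b + 4c + d = -250
Solving the system yields a = -4, b = 0, c = 0, d = 6.
So P(x) = -4x^3 + 6.
Then P(3) = -102.

-102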